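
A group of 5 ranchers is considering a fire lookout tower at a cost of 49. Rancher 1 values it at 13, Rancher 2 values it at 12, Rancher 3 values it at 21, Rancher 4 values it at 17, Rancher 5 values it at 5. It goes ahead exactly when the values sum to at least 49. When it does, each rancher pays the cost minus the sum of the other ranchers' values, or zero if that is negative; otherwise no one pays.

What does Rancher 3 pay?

2

Total value 68 ≥ cost 49, so the project is built.
The other ranchers' values sum to 47.
Cost minus that sum is 49 - 47 = 2.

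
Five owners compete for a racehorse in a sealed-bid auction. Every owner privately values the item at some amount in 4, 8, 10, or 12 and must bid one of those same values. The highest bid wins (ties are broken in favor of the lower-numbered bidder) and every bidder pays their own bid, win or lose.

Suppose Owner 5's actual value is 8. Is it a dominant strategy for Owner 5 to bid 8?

No

Consider the case where Owner 1 bids 4, Owner 2 bids 4, Owner 3 bids 4 and Owner 4 bids 8.
Truthful bid 8: loses but pays 8, utility -8.
Bid 4 instead: loses but pays 4, utility -4.
Since -4 > -8, bidding 4 is strictly better here, so truthful bidding is not dominant.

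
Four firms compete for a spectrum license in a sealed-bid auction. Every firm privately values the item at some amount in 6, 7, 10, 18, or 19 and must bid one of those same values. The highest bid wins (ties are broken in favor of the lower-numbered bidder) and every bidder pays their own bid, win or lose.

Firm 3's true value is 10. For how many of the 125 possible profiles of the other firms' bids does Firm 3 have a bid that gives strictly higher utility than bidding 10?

115

Others bid (6, 6, 6): truth gives 0; bid 7 gives 3 > 0. Violating.
Others bid (6, 6, 7): truth gives 0; bid 7 gives 3 > 0. Violating.
Others bid (6, 6, 18): truth gives -10; bid 6 gives -6 > -10. Violating.
Others bid (6, 6, 19): truth gives -10; bid 6 gives -6 > -10. Violating.
Others bid (6, 6, 10): truth gives 0; no alternative beats it.
Others bid (6, 7, 6): truth gives 0; no alternative beats it.
(Checking all 125 profiles: 115 have a profitable deviation, 10 do not.)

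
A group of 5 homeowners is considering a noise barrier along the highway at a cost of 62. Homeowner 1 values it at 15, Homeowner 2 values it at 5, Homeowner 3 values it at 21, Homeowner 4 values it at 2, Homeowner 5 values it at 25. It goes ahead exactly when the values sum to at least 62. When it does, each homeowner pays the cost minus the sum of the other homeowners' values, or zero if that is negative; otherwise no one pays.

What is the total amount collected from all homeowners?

Total value 68 ≥ cost 62, so it is built.
Homeowner 1: others sum to 53; max(0, 62 - 53) = 9.
Homeowner 2: others sum to 63; max(0, 62 - 63) = 0.
Homeowner 3: others sum to 47; max(0, 62 - 47) = 15.
Homeowner 4: others sum to 66; max(0, 62 - 66) = 0.
Homeowner 5: others sum to 43; max(0, 62 - 43) = 19.
Total collected = 9 + 0 + 15 + 0 + 19 = 43.

43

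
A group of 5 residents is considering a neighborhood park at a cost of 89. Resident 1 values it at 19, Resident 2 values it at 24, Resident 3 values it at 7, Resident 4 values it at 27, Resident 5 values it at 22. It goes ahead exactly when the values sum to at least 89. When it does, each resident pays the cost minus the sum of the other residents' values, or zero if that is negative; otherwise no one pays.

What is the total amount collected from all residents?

Total value 99 ≥ cost 89, so it is built.
Resident 1: others sum to 80; max(0, 89 - 80) = 9.
Resident 2: others sum to 75; max(0, 89 - 75) = 14.
Resident 3: others sum to 92; max(0, 89 - 92) = 0.
Resident 4: others sum to 72; max(0, 89 - 72) = 17.
Resident 5: others sum to 77; max(0, 89 - 77) = 12.
Total collected = 9 + 14 + 0 + 17 + 12 = 52.

52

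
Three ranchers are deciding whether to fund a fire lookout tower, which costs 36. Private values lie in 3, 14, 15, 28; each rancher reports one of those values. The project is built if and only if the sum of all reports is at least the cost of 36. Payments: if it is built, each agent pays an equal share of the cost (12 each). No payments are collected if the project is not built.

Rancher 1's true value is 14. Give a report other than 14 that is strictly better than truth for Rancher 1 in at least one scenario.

Suppose Rancher 2 reports 3 and Rancher 3 reports 14.
Report 14: project not built, utility 0.
Report 28: project built, pays 12, utility 14 - 12 = 2.
So reporting 28 beats truth here (2 > 0).

28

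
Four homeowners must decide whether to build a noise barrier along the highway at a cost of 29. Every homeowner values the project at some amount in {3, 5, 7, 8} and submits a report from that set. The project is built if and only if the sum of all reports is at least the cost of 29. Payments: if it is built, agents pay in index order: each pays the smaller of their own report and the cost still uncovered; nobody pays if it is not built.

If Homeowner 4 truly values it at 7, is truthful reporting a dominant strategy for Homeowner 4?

Yes

Check each profile of the others' reports and compare truth against every alternative report.
Others report (8, 8, 8): truth gives 2, best alternative gives 2.
Others report (7, 8, 8): truth gives 1, best alternative gives 1.
Others report (8, 7, 8): truth gives 1, best alternative gives 1.
Others report (8, 8, 7): truth gives 1, best alternative gives 1.
Others report (3, 3, 3): truth gives 0, best alternative gives 0.
Others report (3, 3, 5): truth gives 0, best alternative gives 0.
(Remaining 58 profiles checked similarly; truth is weakly best in each.)
In every case the truthful report is at least as good as any alternative, so it is a dominant strategy.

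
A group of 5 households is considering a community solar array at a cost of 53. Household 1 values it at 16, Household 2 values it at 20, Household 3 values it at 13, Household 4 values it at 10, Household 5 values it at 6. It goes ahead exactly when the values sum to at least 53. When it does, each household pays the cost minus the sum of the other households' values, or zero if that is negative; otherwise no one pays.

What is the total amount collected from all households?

13

Total value 65 ≥ cost 53, so it is built.
Household 1: others sum to 49; max(0, 53 - 49) = 4.
Household 2: others sum to 45; max(0, 53 - 45) = 8.
Household 3: others sum to 52; max(0, 53 - 52) = 1.
Household 4: others sum to 55; max(0, 53 - 55) = 0.
Household 5: others sum to 59; max(0, 53 - 59) = 0.
Total collected = 4 + 8 + 1 + 0 + 0 = 13.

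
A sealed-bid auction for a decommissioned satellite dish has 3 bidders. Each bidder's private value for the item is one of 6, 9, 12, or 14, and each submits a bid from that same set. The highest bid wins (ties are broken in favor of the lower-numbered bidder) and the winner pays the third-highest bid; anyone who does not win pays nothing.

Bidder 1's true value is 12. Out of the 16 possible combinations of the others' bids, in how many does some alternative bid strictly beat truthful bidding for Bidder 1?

4

Others bid (6, 14): truth gives 0; bid 14 gives 6 > 0. Violating.
Others bid (9, 14): truth gives 0; bid 14 gives 3 > 0. Violating.
Others bid (14, 6): truth gives 0; bid 14 gives 6 > 0. Violating.
Others bid (14, 9): truth gives 0; bid 14 gives 3 > 0. Violating.
Others bid (6, 6): truth gives 6; no alternative beats it.
Others bid (6, 9): truth gives 6; no alternative beats it.
(Checking all 16 profiles: 4 have a profitable deviation, 12 do not.)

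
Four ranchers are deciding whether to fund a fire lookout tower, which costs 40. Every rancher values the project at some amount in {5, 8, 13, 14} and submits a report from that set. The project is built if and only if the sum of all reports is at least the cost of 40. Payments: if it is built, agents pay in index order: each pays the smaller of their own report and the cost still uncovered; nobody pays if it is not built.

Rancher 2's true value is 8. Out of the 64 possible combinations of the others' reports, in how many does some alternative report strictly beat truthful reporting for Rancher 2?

Others report (8, 13, 14): truth gives 0; report 5 gives 3 > 0. Violating.
Others report (8, 14, 13): truth gives 0; report 5 gives 3 > 0. Violating.
Others report (8, 14, 14): truth gives 0; report 5 gives 3 > 0. Violating.
Others report (13, 8, 14): truth gives 0; report 5 gives 3 > 0. Violating.
Others report (5, 5, 5): truth gives 0; no alternative beats it.
Others report (5, 5, 8): truth gives 0; no alternative beats it.
(Checking all 64 profiles: 17 have a profitable deviation, 47 do not.)

17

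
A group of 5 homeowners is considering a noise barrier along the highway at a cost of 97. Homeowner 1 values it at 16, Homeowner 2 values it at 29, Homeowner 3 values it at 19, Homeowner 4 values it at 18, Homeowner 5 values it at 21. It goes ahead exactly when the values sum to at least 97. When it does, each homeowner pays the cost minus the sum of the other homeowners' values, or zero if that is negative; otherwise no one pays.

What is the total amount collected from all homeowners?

73

Total value 103 ≥ cost 97, so it is built.
Homeowner 1: others sum to 87; max(0, 97 - 87) = 10.
Homeowner 2: others sum to 74; max(0, 97 - 74) = 23.
Homeowner 3: others sum to 84; max(0, 97 - 84) = 13.
Homeowner 4: others sum to 85; max(0, 97 - 85) = 12.
Homeowner 5: others sum to 82; max(0, 97 - 82) = 15.
Total collected = 10 + 23 + 13 + 12 + 15 = 73.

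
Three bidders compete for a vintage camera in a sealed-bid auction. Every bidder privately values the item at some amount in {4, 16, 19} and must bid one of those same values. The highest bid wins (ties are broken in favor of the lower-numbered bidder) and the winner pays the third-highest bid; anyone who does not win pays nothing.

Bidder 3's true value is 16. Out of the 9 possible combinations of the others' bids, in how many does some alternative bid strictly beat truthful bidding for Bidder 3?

2

Others bid (4, 16): truth gives 0; bid 19 gives 12 > 0. Violating.
Others bid (16, 4): truth gives 0; bid 19 gives 12 > 0. Violating.
Others bid (4, 4): truth gives 12; no alternative beats it.
Others bid (4, 19): truth gives 0; no alternative beats it.
(Checking all 9 profiles: 2 have a profitable deviation, 7 do not.)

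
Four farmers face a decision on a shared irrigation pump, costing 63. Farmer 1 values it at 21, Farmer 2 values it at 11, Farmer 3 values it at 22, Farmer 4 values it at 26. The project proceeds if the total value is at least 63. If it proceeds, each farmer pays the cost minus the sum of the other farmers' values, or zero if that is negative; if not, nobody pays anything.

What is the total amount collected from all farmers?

Total value 80 ≥ cost 63, so it is built.
Farmer 1: others sum to 59; max(0, 63 - 59) = 4.
Farmer 2: others sum to 69; max(0, 63 - 69) = 0.
Farmer 3: others sum to 58; max(0, 63 - 58) = 5.
Farmer 4: others sum to 54; max(0, 63 - 54) = 9.
Total collected = 4 + 0 + 5 + 9 = 18.

18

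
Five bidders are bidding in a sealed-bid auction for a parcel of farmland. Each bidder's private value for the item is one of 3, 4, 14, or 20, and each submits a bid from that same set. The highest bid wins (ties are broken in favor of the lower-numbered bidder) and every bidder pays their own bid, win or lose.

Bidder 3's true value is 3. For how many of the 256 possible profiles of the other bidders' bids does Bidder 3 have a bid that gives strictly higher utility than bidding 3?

Others bid (3, 3, 3, 3): truth gives -3; bid 4 gives -1 > -3. Violating.
Others bid (3, 3, 3, 4): truth gives -3; bid 4 gives -1 > -3. Violating.
Others bid (3, 3, 4, 3): truth gives -3; bid 4 gives -1 > -3. Violating.
Others bid (3, 3, 4, 4): truth gives -3; bid 4 gives -1 > -3. Violating.
Others bid (3, 3, 3, 14): truth gives -3; no alternative beats it.
Others bid (3, 3, 3, 20): truth gives -3; no alternative beats it.
(Checking all 256 profiles: 4 have a profitable deviation, 252 do not.)

4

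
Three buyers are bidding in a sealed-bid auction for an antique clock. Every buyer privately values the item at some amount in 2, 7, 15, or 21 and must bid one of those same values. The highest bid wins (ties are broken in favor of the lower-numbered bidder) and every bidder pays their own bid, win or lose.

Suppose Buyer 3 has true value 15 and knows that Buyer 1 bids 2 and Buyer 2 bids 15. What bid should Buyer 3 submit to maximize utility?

Bid 2: loses but pays 2, utility -2.
Bid 7: loses but pays 7, utility -7.
Bid 15: loses but pays 15, utility -15.
Bid 21: wins, pays 21, utility 15 - 21 = -6.
The best choice is 2 with utility -2.

2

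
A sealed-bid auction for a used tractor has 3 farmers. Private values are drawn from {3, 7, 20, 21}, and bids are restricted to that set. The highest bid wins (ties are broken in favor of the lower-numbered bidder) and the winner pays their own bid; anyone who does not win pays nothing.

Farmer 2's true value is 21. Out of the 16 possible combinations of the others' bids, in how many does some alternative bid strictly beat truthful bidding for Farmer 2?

6

Others bid (3, 3): truth gives 0; bid 7 gives 14 > 0. Violating.
Others bid (3, 7): truth gives 0; bid 7 gives 14 > 0. Violating.
Others bid (3, 20): truth gives 0; bid 20 gives 1 > 0. Violating.
Others bid (7, 3): truth gives 0; bid 20 gives 1 > 0. Violating.
Others bid (3, 21): truth gives 0; no alternative beats it.
Others bid (7, 21): truth gives 0; no alternative beats it.
(Checking all 16 profiles: 6 have a profitable deviation, 10 do not.)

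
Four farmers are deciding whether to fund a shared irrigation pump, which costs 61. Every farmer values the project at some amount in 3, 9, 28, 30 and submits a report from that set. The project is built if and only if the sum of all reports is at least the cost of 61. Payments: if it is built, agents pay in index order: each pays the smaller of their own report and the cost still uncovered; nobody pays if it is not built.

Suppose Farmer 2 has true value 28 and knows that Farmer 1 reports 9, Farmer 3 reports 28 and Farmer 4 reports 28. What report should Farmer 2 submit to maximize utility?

3

Report 3: project built, pays 3, utility 28 - 3 = 25.
Report 9: project built, pays 9, utility 28 - 9 = 19.
Report 28: project built, pays 28, utility 28 - 28 = 0.
Report 30: project built, pays 30, utility 28 - 30 = -2.
The best choice is 3 with utility 25.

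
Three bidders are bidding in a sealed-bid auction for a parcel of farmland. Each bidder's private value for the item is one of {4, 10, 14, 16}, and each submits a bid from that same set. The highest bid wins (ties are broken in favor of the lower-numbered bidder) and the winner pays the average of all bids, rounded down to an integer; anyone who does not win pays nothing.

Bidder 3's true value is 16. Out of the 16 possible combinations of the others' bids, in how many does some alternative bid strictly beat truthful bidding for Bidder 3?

4

Others bid (4, 4): truth gives 8; bid 10 gives 10 > 8. Violating.
Others bid (4, 10): truth gives 6; bid 14 gives 7 > 6. Violating.
Others bid (10, 4): truth gives 6; bid 14 gives 7 > 6. Violating.
Others bid (10, 10): truth gives 4; bid 14 gives 5 > 4. Violating.
Others bid (4, 14): truth gives 5; no alternative beats it.
Others bid (4, 16): truth gives 0; no alternative beats it.
(Checking all 16 profiles: 4 have a profitable deviation, 12 do not.)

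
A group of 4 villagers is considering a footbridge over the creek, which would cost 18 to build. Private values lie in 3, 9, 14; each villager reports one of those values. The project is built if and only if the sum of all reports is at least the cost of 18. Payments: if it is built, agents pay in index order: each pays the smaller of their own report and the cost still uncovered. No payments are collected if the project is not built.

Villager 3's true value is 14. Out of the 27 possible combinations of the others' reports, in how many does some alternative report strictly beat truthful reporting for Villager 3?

Others report (3, 3, 3): truth gives 2; report 9 gives 5 > 2. Violating.
Others report (3, 3, 9): truth gives 2; report 3 gives 11 > 2. Violating.
Others report (3, 3, 14): truth gives 2; report 3 gives 11 > 2. Violating.
Others report (3, 9, 3): truth gives 8; report 3 gives 11 > 8. Violating.
Others report (3, 14, 3): truth gives 13; no alternative beats it.
Others report (3, 14, 9): truth gives 13; no alternative beats it.
(Checking all 27 profiles: 9 have a profitable deviation, 18 do not.)

9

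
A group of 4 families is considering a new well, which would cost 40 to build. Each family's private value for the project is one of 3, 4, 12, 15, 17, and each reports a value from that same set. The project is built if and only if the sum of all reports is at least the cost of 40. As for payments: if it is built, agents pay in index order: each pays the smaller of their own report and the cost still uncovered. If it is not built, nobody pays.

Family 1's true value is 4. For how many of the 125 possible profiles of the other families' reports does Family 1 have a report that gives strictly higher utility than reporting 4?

32

Others report (3, 17, 17): truth gives 0; report 3 gives 1 > 0. Violating.
Others report (4, 17, 17): truth gives 0; report 3 gives 1 > 0. Violating.
Others report (12, 12, 15): truth gives 0; report 3 gives 1 > 0. Violating.
Others report (12, 12, 17): truth gives 0; report 3 gives 1 > 0. Violating.
Others report (3, 3, 3): truth gives 0; no alternative beats it.
Others report (3, 3, 4): truth gives 0; no alternative beats it.
(Checking all 125 profiles: 32 have a profitable deviation, 93 do not.)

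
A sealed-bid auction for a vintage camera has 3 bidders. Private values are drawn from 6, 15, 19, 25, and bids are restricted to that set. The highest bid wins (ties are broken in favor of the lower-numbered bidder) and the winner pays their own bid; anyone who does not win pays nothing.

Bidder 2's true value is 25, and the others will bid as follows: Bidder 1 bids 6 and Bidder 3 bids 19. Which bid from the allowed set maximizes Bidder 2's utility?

Bid 6: loses, pays 0, utility 0.
Bid 15: loses, pays 0, utility 0.
Bid 19: wins, pays 19, utility 25 - 19 = 6.
Bid 25: wins, pays 25, utility 25 - 25 = 0.
The best choice is 19 with utility 6.

19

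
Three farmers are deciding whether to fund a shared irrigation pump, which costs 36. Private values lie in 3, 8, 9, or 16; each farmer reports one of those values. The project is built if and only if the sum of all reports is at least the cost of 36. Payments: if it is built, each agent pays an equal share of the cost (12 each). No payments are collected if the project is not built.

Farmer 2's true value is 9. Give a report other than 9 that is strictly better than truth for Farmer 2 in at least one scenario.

3

Suppose Farmer 1 reports 16 and Farmer 3 reports 16.
Report 9: project built, pays 12, utility 9 - 12 = -3.
Report 3: project not built, utility 0.
So reporting 3 beats truth here (0 > -3).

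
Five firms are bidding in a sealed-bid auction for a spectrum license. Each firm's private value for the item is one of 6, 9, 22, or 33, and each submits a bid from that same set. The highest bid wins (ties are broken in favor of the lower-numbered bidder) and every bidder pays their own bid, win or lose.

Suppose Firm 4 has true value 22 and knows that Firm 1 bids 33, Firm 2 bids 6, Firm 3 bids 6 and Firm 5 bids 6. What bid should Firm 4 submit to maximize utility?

Bid 6: loses but pays 6, utility -6.
Bid 9: loses but pays 9, utility -9.
Bid 22: loses but pays 22, utility -22.
Bid 33: loses but pays 33, utility -33.
The best choice is 6 with utility -6.

6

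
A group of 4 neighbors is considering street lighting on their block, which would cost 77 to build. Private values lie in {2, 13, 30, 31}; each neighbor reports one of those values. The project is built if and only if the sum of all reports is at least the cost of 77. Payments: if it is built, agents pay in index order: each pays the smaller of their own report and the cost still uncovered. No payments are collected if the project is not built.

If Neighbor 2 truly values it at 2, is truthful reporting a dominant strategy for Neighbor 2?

Check each profile of the others' reports and compare truth against every alternative report.
Others report (2, 31, 31): truth gives 0, best alternative gives -11.
Others report (13, 30, 30): truth gives 0, best alternative gives -11.
Others report (13, 30, 31): truth gives 0, best alternative gives -11.
Others report (13, 31, 30): truth gives 0, best alternative gives -11.
Others report (13, 31, 31): truth gives 0, best alternative gives -11.
Others report (30, 13, 30): truth gives 0, best alternative gives -11.
(Remaining 58 profiles checked similarly; truth is weakly best in each.)
In every case the truthful report is at least as good as any alternative, so it is a dominant strategy.

Yes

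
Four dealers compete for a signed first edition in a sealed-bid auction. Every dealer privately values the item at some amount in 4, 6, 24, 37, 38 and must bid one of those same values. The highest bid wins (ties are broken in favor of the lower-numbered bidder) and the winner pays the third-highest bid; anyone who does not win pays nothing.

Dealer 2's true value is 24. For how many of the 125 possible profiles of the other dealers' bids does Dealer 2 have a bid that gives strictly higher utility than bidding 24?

24

Others bid (4, 4, 37): truth gives 0; bid 37 gives 20 > 0. Violating.
Others bid (4, 4, 38): truth gives 0; bid 38 gives 20 > 0. Violating.
Others bid (4, 6, 37): truth gives 0; bid 37 gives 18 > 0. Violating.
Others bid (4, 6, 38): truth gives 0; bid 38 gives 18 > 0. Violating.
Others bid (4, 4, 4): truth gives 20; no alternative beats it.
Others bid (4, 4, 6): truth gives 20; no alternative beats it.
(Checking all 125 profiles: 24 have a profitable deviation, 101 do not.)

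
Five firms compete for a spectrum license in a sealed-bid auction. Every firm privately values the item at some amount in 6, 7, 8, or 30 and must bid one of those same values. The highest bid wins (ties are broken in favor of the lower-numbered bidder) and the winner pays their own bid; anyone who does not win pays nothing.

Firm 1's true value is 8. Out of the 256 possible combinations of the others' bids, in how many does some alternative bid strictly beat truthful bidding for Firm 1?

16

Others bid (6, 6, 6, 6): truth gives 0; bid 6 gives 2 > 0. Violating.
Others bid (6, 6, 6, 7): truth gives 0; bid 7 gives 1 > 0. Violating.
Others bid (6, 6, 7, 6): truth gives 0; bid 7 gives 1 > 0. Violating.
Others bid (6, 6, 7, 7): truth gives 0; bid 7 gives 1 > 0. Violating.
Others bid (6, 6, 6, 8): truth gives 0; no alternative beats it.
Others bid (6, 6, 6, 30): truth gives 0; no alternative beats it.
(Checking all 256 profiles: 16 have a profitable deviation, 240 do not.)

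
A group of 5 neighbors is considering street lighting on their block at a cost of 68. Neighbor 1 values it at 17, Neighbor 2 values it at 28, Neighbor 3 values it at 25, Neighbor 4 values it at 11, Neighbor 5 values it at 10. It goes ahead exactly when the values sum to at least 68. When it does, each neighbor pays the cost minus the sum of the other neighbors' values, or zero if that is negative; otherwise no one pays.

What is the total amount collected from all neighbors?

Total value 91 ≥ cost 68, so it is built.
Neighbor 1: others sum to 74; max(0, 68 - 74) = 0.
Neighbor 2: others sum to 63; max(0, 68 - 63) = 5.
Neighbor 3: others sum to 66; max(0, 68 - 66) = 2.
Neighbor 4: others sum to 80; max(0, 68 - 80) = 0.
Neighbor 5: others sum to 81; max(0, 68 - 81) = 0.
Total collected = 0 + 5 + 2 + 0 + 0 = 7.

7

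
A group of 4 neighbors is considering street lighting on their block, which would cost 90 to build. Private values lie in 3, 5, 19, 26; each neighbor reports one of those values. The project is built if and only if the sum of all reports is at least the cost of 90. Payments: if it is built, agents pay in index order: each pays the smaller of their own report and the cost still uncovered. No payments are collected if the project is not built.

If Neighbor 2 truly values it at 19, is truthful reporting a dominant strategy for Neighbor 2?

Check each profile of the others' reports and compare truth against every alternative report.
Others report (3, 3, 3): truth gives 0, best alternative gives 0.
Others report (3, 3, 5): truth gives 0, best alternative gives 0.
Others report (3, 3, 19): truth gives 0, best alternative gives 0.
Others report (3, 3, 26): truth gives 0, best alternative gives 0.
Others report (3, 5, 3): truth gives 0, best alternative gives 0.
Others report (3, 5, 5): truth gives 0, best alternative gives 0.
(Remaining 58 profiles checked similarly; truth is weakly best in each.)
In every case the truthful report is at least as good as any alternative, so it is a dominant strategy.

Yes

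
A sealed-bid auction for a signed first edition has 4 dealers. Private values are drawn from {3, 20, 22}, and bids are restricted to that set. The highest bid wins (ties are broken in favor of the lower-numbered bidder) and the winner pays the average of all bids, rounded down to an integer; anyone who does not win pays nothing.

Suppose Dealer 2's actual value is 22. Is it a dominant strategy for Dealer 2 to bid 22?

Consider the case where Dealer 1 bids 3, Dealer 3 bids 3 and Dealer 4 bids 20.
Truthful bid 22: wins, pays 12, utility 22 - 12 = 10.
Bid 20 instead: wins, pays 11, utility 22 - 11 = 11.
Since 11 > 10, bidding 20 is strictly better here, so truthful bidding is not dominant.

No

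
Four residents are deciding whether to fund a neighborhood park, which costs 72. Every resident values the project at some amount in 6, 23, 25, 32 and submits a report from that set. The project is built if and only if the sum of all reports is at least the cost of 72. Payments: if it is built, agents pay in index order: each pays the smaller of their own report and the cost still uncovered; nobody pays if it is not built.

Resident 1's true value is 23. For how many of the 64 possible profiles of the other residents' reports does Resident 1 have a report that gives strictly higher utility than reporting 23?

30

Others report (6, 32, 32): truth gives 0; report 6 gives 17 > 0. Violating.
Others report (23, 23, 23): truth gives 0; report 6 gives 17 > 0. Violating.
Others report (23, 23, 25): truth gives 0; report 6 gives 17 > 0. Violating.
Others report (23, 23, 32): truth gives 0; report 6 gives 17 > 0. Violating.
Others report (6, 6, 6): truth gives 0; no alternative beats it.
Others report (6, 6, 23): truth gives 0; no alternative beats it.
(Checking all 64 profiles: 30 have a profitable deviation, 34 do not.)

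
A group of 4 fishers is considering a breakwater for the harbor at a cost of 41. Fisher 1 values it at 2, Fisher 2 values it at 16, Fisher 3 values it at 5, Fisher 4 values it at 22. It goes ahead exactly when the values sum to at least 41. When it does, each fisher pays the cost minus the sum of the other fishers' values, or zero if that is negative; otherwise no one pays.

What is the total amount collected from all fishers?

Total value 45 ≥ cost 41, so it is built.
Fisher 1: others sum to 43; max(0, 41 - 43) = 0.
Fisher 2: others sum to 29; max(0, 41 - 29) = 12.
Fisher 3: others sum to 40; max(0, 41 - 40) = 1.
Fisher 4: others sum to 23; max(0, 41 - 23) = 18.
Total collected = 0 + 12 + 1 + 18 = 31.

31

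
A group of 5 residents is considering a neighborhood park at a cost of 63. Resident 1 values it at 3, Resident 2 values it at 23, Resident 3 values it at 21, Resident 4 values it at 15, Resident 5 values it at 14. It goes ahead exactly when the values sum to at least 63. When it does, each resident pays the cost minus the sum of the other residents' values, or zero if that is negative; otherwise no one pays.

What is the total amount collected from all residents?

Total value 76 ≥ cost 63, so it is built.
Resident 1: others sum to 73; max(0, 63 - 73) = 0.
Resident 2: others sum to 53; max(0, 63 - 53) = 10.
Resident 3: others sum to 55; max(0, 63 - 55) = 8.
Resident 4: others sum to 61; max(0, 63 - 61) = 2.
Resident 5: others sum to 62; max(0, 63 - 62) = 1.
Total collected = 0 + 10 + 8 + 2 + 1 = 21.

21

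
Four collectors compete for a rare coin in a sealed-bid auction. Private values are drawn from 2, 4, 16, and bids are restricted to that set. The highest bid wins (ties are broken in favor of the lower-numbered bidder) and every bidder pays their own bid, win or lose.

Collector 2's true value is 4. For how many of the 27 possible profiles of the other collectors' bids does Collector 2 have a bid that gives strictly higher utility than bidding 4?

Others bid (2, 2, 16): truth gives -4; bid 2 gives -2 > -4. Violating.
Others bid (2, 4, 16): truth gives -4; bid 2 gives -2 > -4. Violating.
Others bid (2, 16, 2): truth gives -4; bid 2 gives -2 > -4. Violating.
Others bid (2, 16, 4): truth gives -4; bid 2 gives -2 > -4. Violating.
Others bid (2, 2, 2): truth gives 0; no alternative beats it.
Others bid (2, 2, 4): truth gives 0; no alternative beats it.
(Checking all 27 profiles: 23 have a profitable deviation, 4 do not.)

23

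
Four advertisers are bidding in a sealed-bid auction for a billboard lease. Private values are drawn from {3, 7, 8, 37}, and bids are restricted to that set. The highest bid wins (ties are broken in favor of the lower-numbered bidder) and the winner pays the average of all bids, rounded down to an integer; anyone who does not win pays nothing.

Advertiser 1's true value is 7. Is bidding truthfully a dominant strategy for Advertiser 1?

Consider the case where Advertiser 2 bids 3, Advertiser 3 bids 3 and Advertiser 4 bids 3.
Truthful bid 7: wins, pays 4, utility 7 - 4 = 3.
Bid 3 instead: wins, pays 3, utility 7 - 3 = 4.
Since 4 > 3, bidding 3 is strictly better here, so truthful bidding is not dominant.

No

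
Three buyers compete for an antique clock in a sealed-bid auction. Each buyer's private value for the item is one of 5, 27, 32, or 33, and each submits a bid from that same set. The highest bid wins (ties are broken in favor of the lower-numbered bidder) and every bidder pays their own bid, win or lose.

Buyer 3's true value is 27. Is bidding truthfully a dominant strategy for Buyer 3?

No

Consider the case where Buyer 1 bids 5 and Buyer 2 bids 27.
Truthful bid 27: loses but pays 27, utility -27.
Bid 5 instead: loses but pays 5, utility -5.
Since -5 > -27, bidding 5 is strictly better here, so truthful bidding is not dominant.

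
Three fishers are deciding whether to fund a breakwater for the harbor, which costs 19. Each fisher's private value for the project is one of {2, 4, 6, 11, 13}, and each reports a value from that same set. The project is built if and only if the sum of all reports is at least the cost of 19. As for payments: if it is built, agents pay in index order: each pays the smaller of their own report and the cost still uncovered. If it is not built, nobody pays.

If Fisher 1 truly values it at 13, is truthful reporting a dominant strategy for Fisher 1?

Consider the case where Fisher 2 reports 2 and Fisher 3 reports 6.
Truthful report 13: project built, pays 13, utility 13 - 13 = 0.
Report 11 instead: project built, pays 11, utility 13 - 11 = 2.
Since 2 > 0, reporting 11 is strictly better here, so truthful reporting is not dominant.

No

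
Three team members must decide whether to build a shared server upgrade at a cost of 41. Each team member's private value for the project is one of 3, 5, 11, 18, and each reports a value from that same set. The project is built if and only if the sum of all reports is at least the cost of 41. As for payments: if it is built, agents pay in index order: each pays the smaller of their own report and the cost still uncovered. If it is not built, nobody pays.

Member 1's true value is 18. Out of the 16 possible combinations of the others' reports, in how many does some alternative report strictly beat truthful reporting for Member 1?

1

Others report (18, 18): truth gives 0; report 5 gives 13 > 0. Violating.
Others report (3, 3): truth gives 0; no alternative beats it.
Others report (3, 5): truth gives 0; no alternative beats it.
(Checking all 16 profiles: 1 has a profitable deviation, 15 do not.)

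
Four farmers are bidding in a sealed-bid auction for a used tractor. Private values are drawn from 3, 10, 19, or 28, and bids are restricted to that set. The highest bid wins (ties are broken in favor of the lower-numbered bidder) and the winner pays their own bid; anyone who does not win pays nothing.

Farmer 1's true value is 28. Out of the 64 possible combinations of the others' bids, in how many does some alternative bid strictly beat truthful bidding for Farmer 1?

27

Others bid (3, 3, 3): truth gives 0; bid 3 gives 25 > 0. Violating.
Others bid (3, 3, 10): truth gives 0; bid 10 gives 18 > 0. Violating.
Others bid (3, 3, 19): truth gives 0; bid 19 gives 9 > 0. Violating.
Others bid (3, 10, 3): truth gives 0; bid 10 gives 18 > 0. Violating.
Others bid (3, 3, 28): truth gives 0; no alternative beats it.
Others bid (3, 10, 28): truth gives 0; no alternative beats it.
(Checking all 64 profiles: 27 have a profitable deviation, 37 do not.)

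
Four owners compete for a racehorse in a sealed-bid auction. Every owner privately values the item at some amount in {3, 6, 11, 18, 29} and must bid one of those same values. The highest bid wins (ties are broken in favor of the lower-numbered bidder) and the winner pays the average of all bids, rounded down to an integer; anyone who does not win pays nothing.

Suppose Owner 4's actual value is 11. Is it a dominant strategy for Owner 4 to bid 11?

No

Consider the case where Owner 1 bids 3, Owner 2 bids 3 and Owner 3 bids 3.
Truthful bid 11: wins, pays 5, utility 11 - 5 = 6.
Bid 6 instead: wins, pays 3, utility 11 - 3 = 8.
Since 8 > 6, bidding 6 is strictly better here, so truthful bidding is not dominant.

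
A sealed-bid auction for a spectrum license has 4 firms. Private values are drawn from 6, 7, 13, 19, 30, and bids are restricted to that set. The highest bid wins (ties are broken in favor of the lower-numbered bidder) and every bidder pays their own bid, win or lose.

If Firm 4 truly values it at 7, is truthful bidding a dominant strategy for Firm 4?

No

Consider the case where Firm 1 bids 6, Firm 2 bids 6 and Firm 3 bids 7.
Truthful bid 7: loses but pays 7, utility -7.
Bid 6 instead: loses but pays 6, utility -6.
Since -6 > -7, bidding 6 is strictly better here, so truthful bidding is not dominant.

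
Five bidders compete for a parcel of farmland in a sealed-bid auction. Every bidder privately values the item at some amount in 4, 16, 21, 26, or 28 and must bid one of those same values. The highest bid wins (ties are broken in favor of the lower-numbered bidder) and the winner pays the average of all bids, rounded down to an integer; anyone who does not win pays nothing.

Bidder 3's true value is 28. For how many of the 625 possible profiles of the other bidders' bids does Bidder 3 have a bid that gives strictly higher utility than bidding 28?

88

Others bid (4, 4, 4, 4): truth gives 20; bid 16 gives 22 > 20. Violating.
Others bid (4, 4, 4, 16): truth gives 17; bid 16 gives 20 > 17. Violating.
Others bid (4, 4, 4, 21): truth gives 16; bid 21 gives 18 > 16. Violating.
Others bid (4, 4, 4, 26): truth gives 15; bid 26 gives 16 > 15. Violating.
Others bid (4, 4, 4, 28): truth gives 15; no alternative beats it.
Others bid (4, 4, 16, 26): truth gives 13; no alternative beats it.
(Checking all 625 profiles: 88 have a profitable deviation, 537 do not.)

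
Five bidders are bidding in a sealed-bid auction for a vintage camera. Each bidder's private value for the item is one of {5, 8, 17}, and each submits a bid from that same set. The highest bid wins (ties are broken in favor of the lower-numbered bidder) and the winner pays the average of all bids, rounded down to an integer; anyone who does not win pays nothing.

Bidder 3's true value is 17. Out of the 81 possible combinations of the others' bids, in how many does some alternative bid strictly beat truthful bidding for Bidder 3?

Others bid (5, 5, 5, 5): truth gives 10; bid 8 gives 12 > 10. Violating.
Others bid (5, 5, 5, 8): truth gives 9; bid 8 gives 11 > 9. Violating.
Others bid (5, 5, 8, 5): truth gives 9; bid 8 gives 11 > 9. Violating.
Others bid (5, 5, 8, 8): truth gives 9; bid 8 gives 11 > 9. Violating.
Others bid (5, 5, 5, 17): truth gives 8; no alternative beats it.
Others bid (5, 5, 8, 17): truth gives 7; no alternative beats it.
(Checking all 81 profiles: 4 have a profitable deviation, 77 do not.)

4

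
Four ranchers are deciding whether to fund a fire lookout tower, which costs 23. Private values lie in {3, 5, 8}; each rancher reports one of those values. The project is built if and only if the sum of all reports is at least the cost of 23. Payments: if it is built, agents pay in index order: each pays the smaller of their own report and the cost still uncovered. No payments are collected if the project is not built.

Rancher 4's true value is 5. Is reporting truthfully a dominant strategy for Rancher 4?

Yes

Check each profile of the others' reports and compare truth against every alternative report.
Others report (8, 8, 8): truth gives 5, best alternative gives 5.
Others report (5, 8, 8): truth gives 3, best alternative gives 3.
Others report (8, 5, 8): truth gives 3, best alternative gives 3.
Others report (8, 8, 5): truth gives 3, best alternative gives 3.
Others report (3, 8, 8): truth gives 1, best alternative gives 1.
Others report (8, 3, 8): truth gives 1, best alternative gives 1.
(Remaining 21 profiles checked similarly; truth is weakly best in each.)
In every case the truthful report is at least as good as any alternative, so it is a dominant strategy.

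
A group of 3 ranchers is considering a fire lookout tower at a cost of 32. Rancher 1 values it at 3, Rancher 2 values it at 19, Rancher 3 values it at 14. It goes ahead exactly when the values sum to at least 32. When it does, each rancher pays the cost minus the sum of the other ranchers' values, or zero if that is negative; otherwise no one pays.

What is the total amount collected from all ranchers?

25

Total value 36 ≥ cost 32, so it is built.
Rancher 1: others sum to 33; max(0, 32 - 33) = 0.
Rancher 2: others sum to 17; max(0, 32 - 17) = 15.
Rancher 3: others sum to 22; max(0, 32 - 22) = 10.
Total collected = 0 + 15 + 10 = 25.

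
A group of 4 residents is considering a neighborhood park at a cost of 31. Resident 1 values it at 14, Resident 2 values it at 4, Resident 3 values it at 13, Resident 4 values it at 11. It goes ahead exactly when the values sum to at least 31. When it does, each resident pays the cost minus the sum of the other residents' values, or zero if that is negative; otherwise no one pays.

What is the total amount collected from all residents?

5

Total value 42 ≥ cost 31, so it is built.
Resident 1: others sum to 28; max(0, 31 - 28) = 3.
Resident 2: others sum to 38; max(0, 31 - 38) = 0.
Resident 3: others sum to 29; max(0, 31 - 29) = 2.
Resident 4: others sum to 31; max(0, 31 - 31) = 0.
Total collected = 3 + 0 + 2 + 0 = 5.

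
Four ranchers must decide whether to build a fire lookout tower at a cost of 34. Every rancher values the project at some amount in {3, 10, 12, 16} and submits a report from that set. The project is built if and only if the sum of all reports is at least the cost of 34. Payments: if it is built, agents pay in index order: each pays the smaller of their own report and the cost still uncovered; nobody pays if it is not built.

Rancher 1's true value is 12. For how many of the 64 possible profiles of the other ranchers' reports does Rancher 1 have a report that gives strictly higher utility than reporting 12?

Others report (3, 10, 12): truth gives 0; report 10 gives 2 > 0. Violating.
Others report (3, 10, 16): truth gives 0; report 10 gives 2 > 0. Violating.
Others report (3, 12, 10): truth gives 0; report 10 gives 2 > 0. Violating.
Others report (3, 12, 12): truth gives 0; report 10 gives 2 > 0. Violating.
Others report (3, 3, 3): truth gives 0; no alternative beats it.
Others report (3, 3, 10): truth gives 0; no alternative beats it.
(Checking all 64 profiles: 51 have a profitable deviation, 13 do not.)

51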